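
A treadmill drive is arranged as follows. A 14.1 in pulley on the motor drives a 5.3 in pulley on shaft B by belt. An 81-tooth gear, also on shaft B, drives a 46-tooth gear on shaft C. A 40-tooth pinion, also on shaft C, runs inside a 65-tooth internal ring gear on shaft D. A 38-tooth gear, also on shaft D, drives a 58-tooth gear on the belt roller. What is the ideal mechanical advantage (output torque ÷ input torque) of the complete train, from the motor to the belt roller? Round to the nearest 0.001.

0.529

Each stage contributes driven/driver: belt 5.3/14.1 = 0.37589, gear mesh 46/81 = 0.5679, internal gear 65/40 = 1.625, gear mesh 58/38 = 1.5263.
Overall: 0.37589 × 0.5679 × 1.625 × 1.5263 = 0.52945.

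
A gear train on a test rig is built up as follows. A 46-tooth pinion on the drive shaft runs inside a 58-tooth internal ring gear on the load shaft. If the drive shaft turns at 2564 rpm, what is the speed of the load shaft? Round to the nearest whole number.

2034 rpm

the drive shaft → the load shaft (internal gear, 58/46): 2564 ÷ 1.2609 = 2033.5 rpm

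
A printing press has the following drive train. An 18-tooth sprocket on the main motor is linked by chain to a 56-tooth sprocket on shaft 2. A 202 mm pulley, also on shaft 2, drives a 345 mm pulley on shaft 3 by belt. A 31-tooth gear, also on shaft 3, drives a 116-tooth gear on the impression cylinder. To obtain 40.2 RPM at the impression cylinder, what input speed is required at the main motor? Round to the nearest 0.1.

799.3 RPM

Overall ratio R = 3.1111 × 1.7079 × 3.7419 = 19.883.
Required input speed = output speed × R = 40.2 × 19.883 = 799.29 RPM.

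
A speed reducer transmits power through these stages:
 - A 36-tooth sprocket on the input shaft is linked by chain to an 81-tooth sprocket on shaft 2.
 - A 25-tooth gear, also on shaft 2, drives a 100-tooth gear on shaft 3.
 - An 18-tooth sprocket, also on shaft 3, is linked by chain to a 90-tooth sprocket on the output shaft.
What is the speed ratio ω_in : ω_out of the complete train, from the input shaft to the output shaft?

Each stage contributes driven/driver: chain 81/36 = 2.25, gear mesh 100/25 = 4, chain 90/18 = 5.
Overall: 2.25 × 4 × 5 = 45.

45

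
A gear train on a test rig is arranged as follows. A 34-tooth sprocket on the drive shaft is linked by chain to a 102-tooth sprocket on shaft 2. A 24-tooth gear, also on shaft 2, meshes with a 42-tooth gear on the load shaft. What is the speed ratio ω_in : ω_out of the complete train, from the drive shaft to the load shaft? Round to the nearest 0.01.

5.25

Each stage contributes driven/driver: chain 102/34 = 3, gear mesh 42/24 = 1.75.
Overall: 3 × 1.75 = 5.25.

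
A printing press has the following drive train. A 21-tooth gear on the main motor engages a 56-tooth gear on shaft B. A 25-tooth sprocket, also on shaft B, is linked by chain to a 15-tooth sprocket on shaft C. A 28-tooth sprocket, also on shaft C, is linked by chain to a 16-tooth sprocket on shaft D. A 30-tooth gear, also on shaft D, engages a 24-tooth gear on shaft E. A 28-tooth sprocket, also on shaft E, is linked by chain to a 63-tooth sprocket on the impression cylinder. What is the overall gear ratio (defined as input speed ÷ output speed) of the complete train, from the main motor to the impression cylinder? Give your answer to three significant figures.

1.65

Each stage contributes driven/driver: gear mesh 56/21 = 2.6667, chain 15/25 = 0.6, chain 16/28 = 0.57143, gear mesh 24/30 = 0.8, chain 63/28 = 2.25.
Overall: 2.6667 × 0.6 × 0.57143 × 0.8 × 2.25 = 1.6457.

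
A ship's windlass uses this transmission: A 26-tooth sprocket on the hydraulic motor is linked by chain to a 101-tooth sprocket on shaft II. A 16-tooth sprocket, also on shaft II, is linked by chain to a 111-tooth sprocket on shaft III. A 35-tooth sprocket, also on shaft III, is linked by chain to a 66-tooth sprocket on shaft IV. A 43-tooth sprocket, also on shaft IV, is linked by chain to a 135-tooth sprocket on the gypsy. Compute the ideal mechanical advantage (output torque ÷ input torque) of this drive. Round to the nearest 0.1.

159.5

Each stage contributes driven/driver: chain 101/26 = 3.8846, chain 111/16 = 6.9375, chain 66/35 = 1.8857, chain 135/43 = 3.1395.
Overall: 3.8846 × 6.9375 × 1.8857 × 3.1395 = 159.55.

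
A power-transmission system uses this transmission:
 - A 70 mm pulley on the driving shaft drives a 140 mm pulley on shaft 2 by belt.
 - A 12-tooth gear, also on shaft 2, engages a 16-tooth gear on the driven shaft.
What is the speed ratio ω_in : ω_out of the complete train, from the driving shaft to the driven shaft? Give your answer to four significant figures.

2.667

Each stage contributes driven/driver: belt 140/70 = 2, gear mesh 16/12 = 1.3333.
Overall: 2 × 1.3333 = 2.6667.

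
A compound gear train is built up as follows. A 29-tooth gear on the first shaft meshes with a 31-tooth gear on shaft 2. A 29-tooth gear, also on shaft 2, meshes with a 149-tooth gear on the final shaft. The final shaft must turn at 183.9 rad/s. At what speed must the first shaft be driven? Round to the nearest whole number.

Overall ratio R = 1.069 × 5.1379 = 5.4923.
Required input speed = output speed × R = 183.9 × 5.4923 = 1010 rad/s.

1010 rad/s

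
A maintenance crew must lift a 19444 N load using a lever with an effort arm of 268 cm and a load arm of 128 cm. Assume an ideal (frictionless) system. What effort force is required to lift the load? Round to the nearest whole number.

Lever MA = effort arm / load arm = 268/128 = 2.0938.
Effort = load / MA = 19444 / 2.0938 = 9286.7 N.

9287 N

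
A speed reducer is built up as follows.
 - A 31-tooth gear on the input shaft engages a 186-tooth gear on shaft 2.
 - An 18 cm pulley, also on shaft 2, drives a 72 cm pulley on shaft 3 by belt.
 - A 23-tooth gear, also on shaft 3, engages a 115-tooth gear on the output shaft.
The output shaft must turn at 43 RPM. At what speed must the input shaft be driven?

Overall ratio R = 6 × 4 × 5 = 120.
Required input speed = output speed × R = 43 × 120 = 5160 RPM.

5160 RPM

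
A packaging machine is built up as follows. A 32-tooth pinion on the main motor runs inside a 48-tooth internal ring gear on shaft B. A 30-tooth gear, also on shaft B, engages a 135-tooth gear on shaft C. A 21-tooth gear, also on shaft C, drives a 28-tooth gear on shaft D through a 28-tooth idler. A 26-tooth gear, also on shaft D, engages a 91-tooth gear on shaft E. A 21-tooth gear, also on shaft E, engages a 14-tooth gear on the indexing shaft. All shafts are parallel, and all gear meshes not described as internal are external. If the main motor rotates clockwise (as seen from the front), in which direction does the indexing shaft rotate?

counterclockwise

the main motor → shaft B: internal mesh, same direction → CW.
shaft B → shaft C: external mesh, 1 reversal → CCW.
shaft C → shaft D: driver → idler → driven is 2 external meshes, 2 reversals → CCW.
shaft D → shaft E: external mesh, 1 reversal → CW.
shaft E → the indexing shaft: external mesh, 1 reversal → CCW.
5 reversals in total — an odd number — so the indexing shaft turns opposite to the main motor.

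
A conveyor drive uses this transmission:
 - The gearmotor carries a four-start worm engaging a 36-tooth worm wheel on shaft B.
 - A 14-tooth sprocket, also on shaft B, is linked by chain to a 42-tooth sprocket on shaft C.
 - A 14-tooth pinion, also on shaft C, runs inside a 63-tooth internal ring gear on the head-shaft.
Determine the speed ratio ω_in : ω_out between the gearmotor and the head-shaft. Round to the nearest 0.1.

Each stage contributes driven/driver: worm 36/4 = 9, chain 42/14 = 3, internal gear 63/14 = 4.5.
Overall: 9 × 3 × 4.5 = 121.5.

121.5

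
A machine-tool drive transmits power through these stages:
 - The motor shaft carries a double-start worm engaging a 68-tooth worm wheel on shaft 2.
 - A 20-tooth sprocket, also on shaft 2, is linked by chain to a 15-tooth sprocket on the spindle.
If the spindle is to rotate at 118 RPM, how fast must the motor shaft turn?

3009 RPM

Overall ratio R = 34 × 0.75 = 25.5.
Required input speed = output speed × R = 118 × 25.5 = 3009 RPM.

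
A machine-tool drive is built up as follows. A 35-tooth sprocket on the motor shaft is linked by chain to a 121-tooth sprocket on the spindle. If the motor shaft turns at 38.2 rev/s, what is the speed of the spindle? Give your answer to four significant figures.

Chain: ratio = 121/35 = 3.4571, so the spindle turns at 38.2 / 3.4571 = 11.05 rev/s.

11.05 rev/s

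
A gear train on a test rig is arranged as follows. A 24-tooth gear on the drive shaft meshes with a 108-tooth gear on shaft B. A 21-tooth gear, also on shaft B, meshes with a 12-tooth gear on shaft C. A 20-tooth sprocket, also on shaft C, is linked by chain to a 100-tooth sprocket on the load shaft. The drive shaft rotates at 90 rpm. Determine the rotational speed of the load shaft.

Gear mesh: ratio = 108/24 = 4.5, so shaft B turns at 90 / 4.5 = 20 rpm.
Gear mesh: ratio = 12/21 = 0.57143, so shaft C turns at 20 / 0.57143 = 35 rpm.
Chain: ratio = 100/20 = 5, so the load shaft turns at 35 / 5 = 7 rpm.

7 rpm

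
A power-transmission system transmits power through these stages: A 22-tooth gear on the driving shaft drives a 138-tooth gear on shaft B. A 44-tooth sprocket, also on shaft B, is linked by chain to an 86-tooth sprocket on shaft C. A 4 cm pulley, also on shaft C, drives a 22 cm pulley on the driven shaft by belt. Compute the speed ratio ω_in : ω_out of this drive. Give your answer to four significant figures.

67.43

Each stage contributes driven/driver: gear mesh 138/22 = 6.2727, chain 86/44 = 1.9545, belt 22/4 = 5.5.
Overall: 6.2727 × 1.9545 × 5.5 = 67.432.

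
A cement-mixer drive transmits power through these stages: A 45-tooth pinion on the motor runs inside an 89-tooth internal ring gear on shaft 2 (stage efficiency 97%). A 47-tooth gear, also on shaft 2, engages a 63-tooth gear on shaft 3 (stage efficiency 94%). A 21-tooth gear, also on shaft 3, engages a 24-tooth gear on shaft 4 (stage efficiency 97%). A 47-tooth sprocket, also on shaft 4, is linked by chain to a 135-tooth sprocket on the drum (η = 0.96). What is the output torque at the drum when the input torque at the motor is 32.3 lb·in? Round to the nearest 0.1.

238.7 lb·in

internal gear 89/45 = 1.9778 → τ = 32.3·1.9778·0.97 = 61.966 lb·in
gear mesh 63/47 = 1.3404 → τ = 61.966·1.3404·0.94 = 78.077 lb·in
gear mesh 24/21 = 1.1429 → τ = 78.077·1.1429·0.97 = 86.554 lb·in
chain 135/47 = 2.8723 → τ = 86.554·2.8723·0.96 = 238.67 lb·in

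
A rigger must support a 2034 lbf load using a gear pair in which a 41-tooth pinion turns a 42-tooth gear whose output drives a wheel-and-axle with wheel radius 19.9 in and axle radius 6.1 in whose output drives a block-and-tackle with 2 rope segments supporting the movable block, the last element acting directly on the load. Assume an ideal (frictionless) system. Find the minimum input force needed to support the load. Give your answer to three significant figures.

Gear pair MA = 42/41 = 1.0244.
Wheel-and-axle MA = R/r = 19.9/6.1 = 3.2623.
Block-and-tackle MA = number of supporting rope parts = 2.
Combined ideal MA = 1.0244 × 3.2623 × 2 = 6.6837.
Effort = load / MA = 2034 / 6.6837 = 304.32 lbf.

304 lbf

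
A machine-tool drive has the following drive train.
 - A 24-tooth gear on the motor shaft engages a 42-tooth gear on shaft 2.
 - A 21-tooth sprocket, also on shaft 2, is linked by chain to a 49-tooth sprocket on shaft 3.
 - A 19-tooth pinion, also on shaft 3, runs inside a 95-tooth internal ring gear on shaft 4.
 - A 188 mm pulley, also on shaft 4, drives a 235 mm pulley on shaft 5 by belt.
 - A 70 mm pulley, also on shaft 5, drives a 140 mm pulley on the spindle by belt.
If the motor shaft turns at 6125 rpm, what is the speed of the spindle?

120 rpm

the motor shaft → shaft 2 (gear mesh, 42/24): 6125 ÷ 1.75 = 3500 rpm
shaft 2 → shaft 3 (chain, 49/21): 3500 ÷ 2.3333 = 1500 rpm
shaft 3 → shaft 4 (internal gear, 95/19): 1500 ÷ 5 = 300 rpm
shaft 4 → shaft 5 (belt, 235/188): 300 ÷ 1.25 = 240 rpm
shaft 5 → the spindle (belt, 140/70): 240 ÷ 2 = 120 rpm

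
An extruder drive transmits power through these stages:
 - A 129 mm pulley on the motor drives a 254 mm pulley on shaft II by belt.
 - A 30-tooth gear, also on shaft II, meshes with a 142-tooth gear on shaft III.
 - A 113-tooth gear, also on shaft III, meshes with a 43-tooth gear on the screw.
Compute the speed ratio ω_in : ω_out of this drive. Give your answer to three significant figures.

Each stage contributes driven/driver: belt 254/129 = 1.969, gear mesh 142/30 = 4.7333, gear mesh 43/113 = 0.38053.
Overall: 1.969 × 4.7333 × 0.38053 = 3.5465.

3.55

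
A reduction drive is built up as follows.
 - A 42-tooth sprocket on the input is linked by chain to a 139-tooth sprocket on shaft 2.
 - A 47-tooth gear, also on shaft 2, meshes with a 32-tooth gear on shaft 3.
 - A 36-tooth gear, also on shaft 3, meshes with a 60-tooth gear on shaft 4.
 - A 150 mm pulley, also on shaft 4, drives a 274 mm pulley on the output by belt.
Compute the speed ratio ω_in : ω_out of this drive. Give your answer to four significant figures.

Each stage contributes driven/driver: chain 139/42 = 3.3095, gear mesh 32/47 = 0.68085, gear mesh 60/36 = 1.6667, belt 274/150 = 1.8267.
Overall: 3.3095 × 0.68085 × 1.6667 × 1.8267 = 6.86.

6.860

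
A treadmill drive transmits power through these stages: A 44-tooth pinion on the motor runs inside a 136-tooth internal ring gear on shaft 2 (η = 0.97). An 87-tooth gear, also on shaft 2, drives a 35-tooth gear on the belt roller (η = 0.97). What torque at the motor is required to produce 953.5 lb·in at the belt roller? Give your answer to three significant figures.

815 lb·in

Overall ratio R = 3.0909 × 0.4023 = 1.2435; overall efficiency η = 0.97 × 0.97 = 0.9409.
Input torque = output torque / (R × η) = 953.5 / (1.2435 × 0.9409) = 814.97 lb·in.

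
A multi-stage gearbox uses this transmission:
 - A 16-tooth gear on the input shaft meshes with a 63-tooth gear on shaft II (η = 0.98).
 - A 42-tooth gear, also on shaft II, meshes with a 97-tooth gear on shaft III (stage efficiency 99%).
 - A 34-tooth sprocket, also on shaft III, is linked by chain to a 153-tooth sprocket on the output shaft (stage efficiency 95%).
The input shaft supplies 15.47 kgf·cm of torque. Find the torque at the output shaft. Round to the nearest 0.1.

583.5 kgf·cm

After the gear mesh (63/16): 15.47 × 3.9375 × 0.98 = 59.695 kgf·cm
After the gear mesh (97/42): 59.695 × 2.3095 × 0.99 = 136.49 kgf·cm
After the chain (153/34): 136.49 × 4.5 × 0.95 = 583.49 kgf·cm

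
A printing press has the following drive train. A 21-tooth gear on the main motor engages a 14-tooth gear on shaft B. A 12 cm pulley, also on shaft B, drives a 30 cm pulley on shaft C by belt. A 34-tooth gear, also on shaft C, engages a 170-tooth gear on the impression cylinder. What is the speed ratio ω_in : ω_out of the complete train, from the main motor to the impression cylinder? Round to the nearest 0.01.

Each stage contributes driven/driver: gear mesh 14/21 = 0.66667, belt 30/12 = 2.5, gear mesh 170/34 = 5.
Overall: 0.66667 × 2.5 × 5 = 8.3333.

8.33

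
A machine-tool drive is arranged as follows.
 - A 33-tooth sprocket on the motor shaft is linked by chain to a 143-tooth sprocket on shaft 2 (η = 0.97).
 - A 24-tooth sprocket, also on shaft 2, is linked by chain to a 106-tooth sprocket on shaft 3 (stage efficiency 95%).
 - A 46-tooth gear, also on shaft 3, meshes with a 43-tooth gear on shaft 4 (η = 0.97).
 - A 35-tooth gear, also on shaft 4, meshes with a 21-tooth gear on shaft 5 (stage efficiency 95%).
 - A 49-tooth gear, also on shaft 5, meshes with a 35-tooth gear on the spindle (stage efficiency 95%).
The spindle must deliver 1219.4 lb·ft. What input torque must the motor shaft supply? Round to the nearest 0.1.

Overall ratio R = 4.3333 × 4.4167 × 0.93478 × 0.6 × 0.71429 = 7.6674; overall efficiency η = 0.97 × 0.95 × 0.97 × 0.95 × 0.95 = 0.8067.
Input torque = output torque / (R × η) = 1219.4 / (7.6674 × 0.8067) = 197.14 lb·ft.

197.1 lb·ft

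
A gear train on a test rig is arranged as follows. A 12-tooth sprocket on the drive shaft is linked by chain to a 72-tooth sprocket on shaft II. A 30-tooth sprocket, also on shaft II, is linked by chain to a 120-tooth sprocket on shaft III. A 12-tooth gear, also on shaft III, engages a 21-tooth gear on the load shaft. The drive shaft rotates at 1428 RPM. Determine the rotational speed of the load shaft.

the drive shaft → shaft II (chain, 72/12): 1428 ÷ 6 = 238 RPM
shaft II → shaft III (chain, 120/30): 238 ÷ 4 = 59.5 RPM
shaft III → the load shaft (gear mesh, 21/12): 59.5 ÷ 1.75 = 34 RPM

34 RPM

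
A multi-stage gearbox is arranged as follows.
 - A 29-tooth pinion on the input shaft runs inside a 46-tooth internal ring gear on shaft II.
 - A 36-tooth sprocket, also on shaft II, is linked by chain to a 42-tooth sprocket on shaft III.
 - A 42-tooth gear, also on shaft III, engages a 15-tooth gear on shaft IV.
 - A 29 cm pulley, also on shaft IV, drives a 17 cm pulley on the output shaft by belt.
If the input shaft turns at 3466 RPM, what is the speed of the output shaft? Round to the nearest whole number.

the input shaft → shaft II (internal gear, 46/29): 3466 ÷ 1.5862 = 2185.1 RPM
shaft II → shaft III (chain, 42/36): 2185.1 ÷ 1.1667 = 1872.9 RPM
shaft III → shaft IV (gear mesh, 15/42): 1872.9 ÷ 0.35714 = 5244.2 RPM
shaft IV → the output shaft (belt, 17/29): 5244.2 ÷ 0.58621 = 8946 RPM

8946 RPM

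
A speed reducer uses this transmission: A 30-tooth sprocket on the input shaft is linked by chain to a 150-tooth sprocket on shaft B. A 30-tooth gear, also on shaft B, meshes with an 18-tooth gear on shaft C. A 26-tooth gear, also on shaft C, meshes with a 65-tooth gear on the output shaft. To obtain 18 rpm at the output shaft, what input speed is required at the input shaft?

135 rpm

Overall ratio R = 5 × 0.6 × 2.5 = 7.5.
Required input speed = output speed × R = 18 × 7.5 = 135 rpm.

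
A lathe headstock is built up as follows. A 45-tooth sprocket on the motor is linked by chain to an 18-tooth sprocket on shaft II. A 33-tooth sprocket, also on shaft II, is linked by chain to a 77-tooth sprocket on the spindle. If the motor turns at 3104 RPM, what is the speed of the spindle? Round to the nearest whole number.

chain 18/45 = 0.4 → 3104/0.4 = 7760 RPM
chain 77/33 = 2.3333 → 7760/2.3333 = 3325.7 RPM

3326 RPM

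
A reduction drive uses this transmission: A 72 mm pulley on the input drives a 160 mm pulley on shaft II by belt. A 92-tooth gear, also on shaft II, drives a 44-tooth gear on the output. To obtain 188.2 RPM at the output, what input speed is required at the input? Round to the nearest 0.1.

200.0 RPM

Overall ratio R = 2.2222 × 0.47826 = 1.0628.
Required input speed = output speed × R = 188.2 × 1.0628 = 200.02 RPM.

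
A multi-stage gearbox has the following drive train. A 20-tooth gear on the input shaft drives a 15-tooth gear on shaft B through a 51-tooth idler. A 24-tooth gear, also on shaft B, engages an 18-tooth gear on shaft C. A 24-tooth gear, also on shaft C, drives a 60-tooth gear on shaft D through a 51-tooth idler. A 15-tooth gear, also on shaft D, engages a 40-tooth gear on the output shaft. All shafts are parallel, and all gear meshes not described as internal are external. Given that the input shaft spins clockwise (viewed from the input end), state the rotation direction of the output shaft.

the input shaft → shaft B: driver → idler → driven is 2 external meshes, 2 reversals → CW.
shaft B → shaft C: external mesh, 1 reversal → CCW.
shaft C → shaft D: driver → idler → driven is 2 external meshes, 2 reversals → CCW.
shaft D → the output shaft: external mesh, 1 reversal → CW.
6 reversals in total — an even number — so the output shaft turns the same way as the input shaft.

clockwise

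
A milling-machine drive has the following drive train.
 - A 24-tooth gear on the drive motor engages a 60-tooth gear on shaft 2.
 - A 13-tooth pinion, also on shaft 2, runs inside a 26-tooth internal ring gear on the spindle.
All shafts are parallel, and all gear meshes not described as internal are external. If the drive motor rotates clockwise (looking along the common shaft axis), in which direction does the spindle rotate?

counterclockwise

the drive motor → shaft 2: external mesh, 1 reversal → CCW.
shaft 2 → the spindle: internal mesh, same direction → CCW.
1 reversal in total — an odd number — so the spindle turns opposite to the drive motor.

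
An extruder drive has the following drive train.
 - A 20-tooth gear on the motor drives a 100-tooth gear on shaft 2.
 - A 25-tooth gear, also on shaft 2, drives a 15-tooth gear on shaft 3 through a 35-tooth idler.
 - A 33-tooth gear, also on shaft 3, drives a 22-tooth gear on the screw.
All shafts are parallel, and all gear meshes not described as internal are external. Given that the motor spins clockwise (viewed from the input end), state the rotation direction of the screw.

the motor → shaft 2: external mesh, 1 reversal → CCW.
shaft 2 → shaft 3: driver → idler → driven is 2 external meshes, 2 reversals → CCW.
shaft 3 → the screw: external mesh, 1 reversal → CW.
4 reversals in total — an even number — so the screw turns the same way as the motor.

clockwise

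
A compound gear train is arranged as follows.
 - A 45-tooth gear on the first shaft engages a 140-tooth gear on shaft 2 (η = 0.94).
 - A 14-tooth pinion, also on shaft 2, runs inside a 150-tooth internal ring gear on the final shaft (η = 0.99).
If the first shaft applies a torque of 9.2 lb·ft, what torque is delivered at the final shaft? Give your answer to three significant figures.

285 lb·ft

After the gear mesh (140/45): 9.2 × 3.1111 × 0.94 = 26.905 lb·ft
After the internal gear (150/14): 26.905 × 10.714 × 0.99 = 285.38 lb·ft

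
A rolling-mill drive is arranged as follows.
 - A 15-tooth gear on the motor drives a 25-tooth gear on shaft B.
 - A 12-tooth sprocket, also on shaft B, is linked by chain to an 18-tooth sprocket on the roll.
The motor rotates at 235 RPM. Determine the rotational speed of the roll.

Gear mesh: ratio = 25/15 = 1.6667, so shaft B turns at 235 / 1.6667 = 141 RPM.
Chain: ratio = 18/12 = 1.5, so the roll turns at 141 / 1.5 = 94 RPM.

94 RPM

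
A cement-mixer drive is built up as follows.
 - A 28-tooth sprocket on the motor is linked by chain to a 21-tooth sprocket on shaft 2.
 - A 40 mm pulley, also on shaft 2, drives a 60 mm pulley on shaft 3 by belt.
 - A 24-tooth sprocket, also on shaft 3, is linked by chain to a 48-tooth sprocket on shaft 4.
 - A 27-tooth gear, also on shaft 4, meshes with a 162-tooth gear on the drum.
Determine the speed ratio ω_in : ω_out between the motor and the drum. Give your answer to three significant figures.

Each stage contributes driven/driver: chain 21/28 = 0.75, belt 60/40 = 1.5, chain 48/24 = 2, gear mesh 162/27 = 6.
Overall: 0.75 × 1.5 × 2 × 6 = 13.5.

13.5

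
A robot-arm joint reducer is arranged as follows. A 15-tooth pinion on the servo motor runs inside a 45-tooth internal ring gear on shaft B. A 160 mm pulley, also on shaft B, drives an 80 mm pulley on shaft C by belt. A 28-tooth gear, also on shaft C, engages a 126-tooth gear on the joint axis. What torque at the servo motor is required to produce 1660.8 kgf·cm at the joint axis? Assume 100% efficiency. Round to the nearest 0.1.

246.0 kgf·cm

Overall ratio R = 3 × 0.5 × 4.5 = 6.75.
Input torque = output torque / R = 1660.8 / 6.75 = 246.04 kgf·cm.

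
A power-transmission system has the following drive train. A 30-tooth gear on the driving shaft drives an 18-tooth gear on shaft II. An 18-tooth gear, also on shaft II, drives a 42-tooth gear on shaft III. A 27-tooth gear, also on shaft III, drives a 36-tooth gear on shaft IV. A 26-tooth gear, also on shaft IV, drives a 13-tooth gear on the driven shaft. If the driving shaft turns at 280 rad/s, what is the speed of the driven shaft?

300 rad/s

the driving shaft → shaft II (gear mesh, 18/30): 280 ÷ 0.6 = 466.67 rad/s
shaft II → shaft III (gear mesh, 42/18): 466.67 ÷ 2.3333 = 200 rad/s
shaft III → shaft IV (gear mesh, 36/27): 200 ÷ 1.3333 = 150 rad/s
shaft IV → the driven shaft (gear mesh, 13/26): 150 ÷ 0.5 = 300 rad/s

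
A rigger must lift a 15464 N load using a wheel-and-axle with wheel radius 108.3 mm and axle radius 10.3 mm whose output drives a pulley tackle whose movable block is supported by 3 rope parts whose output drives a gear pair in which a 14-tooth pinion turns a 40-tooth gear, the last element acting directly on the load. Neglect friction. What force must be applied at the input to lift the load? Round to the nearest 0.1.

Wheel-and-axle MA = R/r = 108.3/10.3 = 10.515.
Block-and-tackle MA = number of supporting rope parts = 3.
Gear pair MA = 40/14 = 2.8571.
Combined ideal MA = 10.515 × 3 × 2.8571 = 90.125.
Effort = load / MA = 15464 / 90.125 = 171.58 N.

171.6 N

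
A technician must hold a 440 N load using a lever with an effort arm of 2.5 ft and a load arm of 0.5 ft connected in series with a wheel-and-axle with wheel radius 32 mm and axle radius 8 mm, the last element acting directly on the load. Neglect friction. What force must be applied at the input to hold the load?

22 N

Lever MA = effort arm / load arm = 2.5/0.5 = 5.
Wheel-and-axle MA = R/r = 32/8 = 4.
Combined ideal MA = 5 × 4 = 20.
Effort = load / MA = 440 / 20 = 22 N.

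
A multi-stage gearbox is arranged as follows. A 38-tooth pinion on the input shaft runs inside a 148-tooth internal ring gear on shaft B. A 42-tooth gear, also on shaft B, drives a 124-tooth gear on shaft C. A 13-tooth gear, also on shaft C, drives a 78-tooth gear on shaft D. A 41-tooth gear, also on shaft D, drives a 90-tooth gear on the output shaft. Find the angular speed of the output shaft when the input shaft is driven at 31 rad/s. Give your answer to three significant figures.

0.205 rad/s

the input shaft → shaft B (internal gear, 148/38): 31 ÷ 3.8947 = 7.9595 rad/s
shaft B → shaft C (gear mesh, 124/42): 7.9595 ÷ 2.9524 = 2.6959 rad/s
shaft C → shaft D (gear mesh, 78/13): 2.6959 ÷ 6 = 0.44932 rad/s
shaft D → the output shaft (gear mesh, 90/41): 0.44932 ÷ 2.1951 = 0.20469 rad/s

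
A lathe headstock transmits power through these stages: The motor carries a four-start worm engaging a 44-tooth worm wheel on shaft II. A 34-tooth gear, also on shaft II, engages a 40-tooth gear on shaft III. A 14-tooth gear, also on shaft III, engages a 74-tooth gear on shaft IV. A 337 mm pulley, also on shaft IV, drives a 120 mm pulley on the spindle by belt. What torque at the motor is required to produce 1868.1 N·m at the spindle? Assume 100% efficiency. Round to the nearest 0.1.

76.7 N·m

Overall ratio R = 11 × 1.1765 × 5.2857 × 0.35608 = 24.357.
Input torque = output torque / R = 1868.1 / 24.357 = 76.696 N·m.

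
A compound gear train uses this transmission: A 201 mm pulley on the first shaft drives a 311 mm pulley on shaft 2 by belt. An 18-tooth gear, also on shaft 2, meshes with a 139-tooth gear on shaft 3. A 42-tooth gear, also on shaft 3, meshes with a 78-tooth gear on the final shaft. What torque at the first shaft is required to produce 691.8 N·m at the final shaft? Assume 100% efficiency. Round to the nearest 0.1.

31.2 N·m

Overall ratio R = 1.5473 × 7.7222 × 1.8571 = 22.19.
Input torque = output torque / R = 691.8 / 22.19 = 31.177 N·m.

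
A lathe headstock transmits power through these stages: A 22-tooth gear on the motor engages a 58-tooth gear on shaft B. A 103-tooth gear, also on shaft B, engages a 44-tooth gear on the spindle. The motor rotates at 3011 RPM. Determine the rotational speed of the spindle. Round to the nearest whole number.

gear mesh 58/22 = 2.6364 → 3011/2.6364 = 1142.1 RPM
gear mesh 44/103 = 0.42718 → 1142.1/0.42718 = 2673.6 RPM

2674 RPM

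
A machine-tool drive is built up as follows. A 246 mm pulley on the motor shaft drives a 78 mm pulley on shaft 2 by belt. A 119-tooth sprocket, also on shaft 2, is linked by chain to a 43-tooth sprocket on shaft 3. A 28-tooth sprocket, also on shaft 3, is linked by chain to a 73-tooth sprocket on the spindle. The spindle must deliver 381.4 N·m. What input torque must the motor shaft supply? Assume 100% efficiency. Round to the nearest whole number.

Overall ratio R = 0.31707 × 0.36134 × 2.6071 = 0.29871.
Input torque = output torque / R = 381.4 / 0.29871 = 1276.8 N·m.

1277 N·m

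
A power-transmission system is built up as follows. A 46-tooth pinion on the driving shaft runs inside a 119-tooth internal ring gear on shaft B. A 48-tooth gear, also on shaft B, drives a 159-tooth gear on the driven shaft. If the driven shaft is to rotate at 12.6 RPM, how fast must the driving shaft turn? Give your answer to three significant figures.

108 RPM

Overall ratio R = 2.587 × 3.3125 = 8.5693.
Required input speed = output speed × R = 12.6 × 8.5693 = 107.97 RPM.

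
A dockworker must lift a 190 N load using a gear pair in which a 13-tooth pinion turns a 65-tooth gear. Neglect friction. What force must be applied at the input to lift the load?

38 N

Gear pair MA = 65/13 = 5.
Effort = load / MA = 190 / 5 = 38 N.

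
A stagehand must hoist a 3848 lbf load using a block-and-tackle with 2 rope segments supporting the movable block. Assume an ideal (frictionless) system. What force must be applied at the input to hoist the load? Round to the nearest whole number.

1924 lbf

Block-and-tackle MA = number of supporting rope parts = 2.
Effort = load / MA = 3848 / 2 = 1924 lbf.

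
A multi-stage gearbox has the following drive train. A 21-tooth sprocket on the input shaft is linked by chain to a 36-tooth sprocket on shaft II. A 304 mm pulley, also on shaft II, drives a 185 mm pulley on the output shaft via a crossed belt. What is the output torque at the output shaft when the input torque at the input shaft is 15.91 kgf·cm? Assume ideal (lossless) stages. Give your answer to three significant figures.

16.6 kgf·cm

After the chain (36/21): 15.91 × 1.7143 = 27.274 kgf·cm
After the belt (185/304): 27.274 × 0.60855 = 16.598 kgf·cm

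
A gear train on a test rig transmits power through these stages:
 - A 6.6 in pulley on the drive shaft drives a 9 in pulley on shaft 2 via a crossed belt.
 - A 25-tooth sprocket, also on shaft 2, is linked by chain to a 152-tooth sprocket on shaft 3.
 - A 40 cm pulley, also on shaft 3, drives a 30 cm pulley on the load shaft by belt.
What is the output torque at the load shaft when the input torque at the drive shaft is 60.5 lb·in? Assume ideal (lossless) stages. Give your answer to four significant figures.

376.2 lb·in

belt 9/6.6 = 1.3636 → τ = 60.5·1.3636 = 82.5 lb·in
chain 152/25 = 6.08 → τ = 82.5·6.08 = 501.6 lb·in
belt 30/40 = 0.75 → τ = 501.6·0.75 = 376.2 lb·in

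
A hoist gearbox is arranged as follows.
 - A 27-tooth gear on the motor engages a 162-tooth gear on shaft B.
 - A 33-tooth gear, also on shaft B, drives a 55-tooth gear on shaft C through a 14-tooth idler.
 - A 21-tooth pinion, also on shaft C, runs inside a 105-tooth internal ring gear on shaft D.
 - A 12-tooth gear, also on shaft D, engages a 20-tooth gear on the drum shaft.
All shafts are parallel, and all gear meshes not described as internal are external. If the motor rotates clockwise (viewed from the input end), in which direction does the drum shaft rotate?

clockwise

the motor → shaft B: external mesh, 1 reversal → CCW.
shaft B → shaft C: driver → idler → driven is 2 external meshes, 2 reversals → CCW.
shaft C → shaft D: internal mesh, same direction → CCW.
shaft D → the drum shaft: external mesh, 1 reversal → CW.
4 reversals in total — an even number — so the drum shaft turns the same way as the motor.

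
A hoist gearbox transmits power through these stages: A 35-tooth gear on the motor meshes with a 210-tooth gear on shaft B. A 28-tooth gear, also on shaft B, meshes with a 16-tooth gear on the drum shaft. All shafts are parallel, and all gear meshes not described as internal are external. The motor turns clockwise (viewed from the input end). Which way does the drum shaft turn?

the motor → shaft B: external mesh, 1 reversal → CCW.
shaft B → the drum shaft: external mesh, 1 reversal → CW.
2 reversals in total — an even number — so the drum shaft turns the same way as the motor.

clockwise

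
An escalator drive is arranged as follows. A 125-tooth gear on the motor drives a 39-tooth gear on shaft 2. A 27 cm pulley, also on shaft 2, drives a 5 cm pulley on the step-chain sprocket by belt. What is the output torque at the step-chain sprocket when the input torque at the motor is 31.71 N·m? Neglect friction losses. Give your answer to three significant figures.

gear mesh 39/125 = 0.312 → τ = 31.71·0.312 = 9.8935 N·m
belt 5/27 = 0.18519 → τ = 9.8935·0.18519 = 1.8321 N·m

1.83 N·m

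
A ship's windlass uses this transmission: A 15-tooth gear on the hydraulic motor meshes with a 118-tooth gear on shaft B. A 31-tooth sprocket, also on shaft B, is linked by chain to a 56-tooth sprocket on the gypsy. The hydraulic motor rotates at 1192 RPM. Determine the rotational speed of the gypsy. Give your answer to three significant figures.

Gear mesh: ratio = 118/15 = 7.8667, so shaft B turns at 1192 / 7.8667 = 151.53 RPM.
Chain: ratio = 56/31 = 1.8065, so the gypsy turns at 151.53 / 1.8065 = 83.88 RPM.

83.9 RPM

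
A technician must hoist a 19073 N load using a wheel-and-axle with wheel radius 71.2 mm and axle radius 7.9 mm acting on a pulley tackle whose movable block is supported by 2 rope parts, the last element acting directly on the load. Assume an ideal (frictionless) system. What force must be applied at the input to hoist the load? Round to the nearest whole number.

1058 N

Wheel-and-axle MA = R/r = 71.2/7.9 = 9.0127.
Block-and-tackle MA = number of supporting rope parts = 2.
Combined ideal MA = 9.0127 × 2 = 18.025.
Effort = load / MA = 19073 / 18.025 = 1058.1 N.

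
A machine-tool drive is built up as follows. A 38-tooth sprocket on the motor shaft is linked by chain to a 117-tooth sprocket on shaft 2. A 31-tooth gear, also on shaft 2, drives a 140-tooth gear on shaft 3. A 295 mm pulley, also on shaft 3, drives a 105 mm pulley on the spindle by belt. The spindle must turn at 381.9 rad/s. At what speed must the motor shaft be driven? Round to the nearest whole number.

Overall ratio R = 3.0789 × 4.5161 × 0.35593 = 4.9492.
Required input speed = output speed × R = 381.9 × 4.9492 = 1890.1 rad/s.

1890 rad/s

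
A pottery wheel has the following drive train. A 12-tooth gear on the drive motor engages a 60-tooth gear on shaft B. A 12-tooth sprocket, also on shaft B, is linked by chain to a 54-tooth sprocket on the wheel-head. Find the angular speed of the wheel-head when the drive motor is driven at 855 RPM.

38 RPM

the drive motor → shaft B (gear mesh, 60/12): 855 ÷ 5 = 171 RPM
shaft B → the wheel-head (chain, 54/12): 171 ÷ 4.5 = 38 RPM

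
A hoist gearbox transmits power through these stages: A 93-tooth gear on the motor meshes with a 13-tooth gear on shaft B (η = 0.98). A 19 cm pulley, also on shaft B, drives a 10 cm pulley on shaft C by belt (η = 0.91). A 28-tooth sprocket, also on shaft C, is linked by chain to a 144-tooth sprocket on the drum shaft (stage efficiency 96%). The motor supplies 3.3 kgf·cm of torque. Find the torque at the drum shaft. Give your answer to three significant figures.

1.07 kgf·cm

After the gear mesh (13/93): 3.3 × 0.13978 × 0.98 = 0.45206 kgf·cm
After the belt (10/19): 0.45206 × 0.52632 × 0.91 = 0.21652 kgf·cm
After the chain (144/28): 0.21652 × 5.1429 × 0.96 = 1.069 kgf·cm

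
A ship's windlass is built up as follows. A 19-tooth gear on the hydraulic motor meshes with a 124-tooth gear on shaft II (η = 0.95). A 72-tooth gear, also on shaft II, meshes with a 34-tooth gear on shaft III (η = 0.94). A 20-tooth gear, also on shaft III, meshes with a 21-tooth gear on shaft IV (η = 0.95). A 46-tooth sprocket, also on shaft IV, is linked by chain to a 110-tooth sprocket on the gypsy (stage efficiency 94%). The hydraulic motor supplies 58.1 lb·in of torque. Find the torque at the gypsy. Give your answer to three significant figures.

Gear mesh: ratio = 124/19 = 6.5263; torque at shaft II = 58.1 × 6.5263 × 0.95 = 360.22 lb·in.
Gear mesh: ratio = 34/72 = 0.47222; torque at shaft III = 360.22 × 0.47222 × 0.94 = 159.9 lb·in.
Gear mesh: ratio = 21/20 = 1.05; torque at shaft IV = 159.9 × 1.05 × 0.95 = 159.5 lb·in.
Chain: ratio = 110/46 = 2.3913; torque at the gypsy = 159.5 × 2.3913 × 0.94 = 358.52 lb·in.

359 lb·in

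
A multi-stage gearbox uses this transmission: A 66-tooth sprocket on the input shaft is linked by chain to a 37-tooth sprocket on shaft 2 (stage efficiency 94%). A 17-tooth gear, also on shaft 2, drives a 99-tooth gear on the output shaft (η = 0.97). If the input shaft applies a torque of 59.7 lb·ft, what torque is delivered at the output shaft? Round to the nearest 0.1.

chain 37/66 = 0.56061 → τ = 59.7·0.56061·0.94 = 31.46 lb·ft
gear mesh 99/17 = 5.8235 → τ = 31.46·5.8235·0.97 = 177.71 lb·ft

177.7 lb·ft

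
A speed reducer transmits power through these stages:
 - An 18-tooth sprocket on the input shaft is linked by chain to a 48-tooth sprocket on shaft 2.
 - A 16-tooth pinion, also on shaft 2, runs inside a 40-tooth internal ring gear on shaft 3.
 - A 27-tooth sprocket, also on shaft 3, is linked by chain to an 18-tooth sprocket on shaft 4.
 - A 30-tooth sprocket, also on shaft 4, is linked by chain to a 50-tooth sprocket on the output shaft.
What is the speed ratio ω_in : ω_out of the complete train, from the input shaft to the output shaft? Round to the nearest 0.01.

7.41

Each stage contributes driven/driver: chain 48/18 = 2.6667, internal gear 40/16 = 2.5, chain 18/27 = 0.66667, chain 50/30 = 1.6667.
Overall: 2.6667 × 2.5 × 0.66667 × 1.6667 = 7.4074.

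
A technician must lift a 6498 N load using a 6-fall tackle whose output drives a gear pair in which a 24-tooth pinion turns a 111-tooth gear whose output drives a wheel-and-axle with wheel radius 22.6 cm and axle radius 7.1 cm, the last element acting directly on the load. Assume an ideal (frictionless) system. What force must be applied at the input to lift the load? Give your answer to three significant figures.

73.6 N

Block-and-tackle MA = number of supporting rope parts = 6.
Gear pair MA = 111/24 = 4.625.
Wheel-and-axle MA = R/r = 22.6/7.1 = 3.1831.
Combined ideal MA = 6 × 4.625 × 3.1831 = 88.331.
Effort = load / MA = 6498 / 88.331 = 73.564 N.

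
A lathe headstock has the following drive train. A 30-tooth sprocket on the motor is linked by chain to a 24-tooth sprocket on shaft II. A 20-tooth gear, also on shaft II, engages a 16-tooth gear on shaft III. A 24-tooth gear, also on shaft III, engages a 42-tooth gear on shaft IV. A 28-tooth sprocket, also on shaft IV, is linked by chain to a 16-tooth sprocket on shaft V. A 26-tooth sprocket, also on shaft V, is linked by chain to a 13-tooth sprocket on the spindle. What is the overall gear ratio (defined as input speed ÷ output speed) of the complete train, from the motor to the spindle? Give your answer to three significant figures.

Each stage contributes driven/driver: chain 24/30 = 0.8, gear mesh 16/20 = 0.8, gear mesh 42/24 = 1.75, chain 16/28 = 0.57143, chain 13/26 = 0.5.
Overall: 0.8 × 0.8 × 1.75 × 0.57143 × 0.5 = 0.32.

0.320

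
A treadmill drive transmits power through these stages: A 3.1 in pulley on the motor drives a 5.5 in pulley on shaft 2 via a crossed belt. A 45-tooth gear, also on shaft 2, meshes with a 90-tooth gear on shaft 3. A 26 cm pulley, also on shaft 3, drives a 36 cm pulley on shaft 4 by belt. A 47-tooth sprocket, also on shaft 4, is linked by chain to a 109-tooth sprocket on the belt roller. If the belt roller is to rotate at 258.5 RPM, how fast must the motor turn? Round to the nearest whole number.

2945 RPM

Overall ratio R = 1.7742 × 2 × 1.3846 × 2.3191 = 11.394.
Required input speed = output speed × R = 258.5 × 11.394 = 2945.4 RPM.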